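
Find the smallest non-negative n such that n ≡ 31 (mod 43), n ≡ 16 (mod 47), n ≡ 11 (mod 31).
46170

Using the Chinese Remainder Theorem:
M = product of moduli = 62651
For equation 1: M_1 = 1457, 1457 ≡ 38 (mod 43), inverse of 1457 mod 43 is 17 (check: 38 × 17 = 646 ≡ 1 (mod 43))
For equation 2: M_2 = 1333, 1333 ≡ 17 (mod 47), inverse of 1333 mod 47 is 36 (check: 17 × 36 = 612 ≡ 1 (mod 47))
For equation 3: M_3 = 2021, 2021 ≡ 6 (mod 31), inverse of 2021 mod 31 is 26 (check: 6 × 26 = 156 ≡ 1 (mod 31))
Combine: n ≡ Σ r_i×M_i×(M_i⁻¹ mod m_i) = 31×1457×17 + 16×1333×36 + 11×2021×26 = 767839 + 767808 + 578006 = 2113653
2113653 mod 62651 = 46170
n ≡ 46170 (mod 62651)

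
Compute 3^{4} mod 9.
0

Using successive squaring:
Binary expansion of 4: 100
Powers of 3 mod 9 (each is the square of the previous):
  3^1 ≡ 3 (mod 9)
  3^2 ≡ 3² = 9 ≡ 0 (mod 9)
  3^4 ≡ 0² = 0 ≡ 0 (mod 9)
4 is a power of 2, so 3^4 is the last square: ≡ 0 (mod 9)
Result: 3^4 ≡ 0 (mod 9)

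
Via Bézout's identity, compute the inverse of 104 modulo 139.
Extended GCD: 104(-4) + 139(3) = 1. So 104^(-1) ≡ 135 ≡ 135 (mod 139). Verify: 104 × 135 = 14040 ≡ 1 (mod 139)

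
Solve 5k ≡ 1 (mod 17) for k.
7

Using Extended Euclidean Algorithm:
gcd(5, 17) = 1
Bezout coefficients: 5 × 7 + 17 × -2 = 1
So 5 × 7 ≡ 1 (mod 17)
The inverse is 7 mod 17 = 7
Verification: 5 × 7 = 35 = 2 × 17 + 1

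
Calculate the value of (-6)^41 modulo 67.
Using repeated squaring. (-6) ≡ 61 (mod 67). 41 = 32 + 8 + 1 (binary 101001). Repeated squaring mod 67: 61^1 ≡ 61; 61^2 ≡ 61² = 3721 ≡ 36; 61^4 ≡ 36² = 1296 ≡ 23; 61^8 ≡ 23² = 529 ≡ 60; 61^16 ≡ 60² = 3600 ≡ 49; 61^32 ≡ 49² = 2401 ≡ 56. Multiply: (-6)^41 ≡ 61^32 × 61^8 × 61^1 ≡ 56 × 60 × 61 (mod 67): 56 × 60 = 3360 ≡ 10; 10 × 61 = 610 ≡ 7. So (-6)^41 ≡ 7 (mod 67).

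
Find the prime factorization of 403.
13 × 31

Divide by primes starting from smallest:
403 ÷ 13 = 31
31 ÷ 31 = 1

403 = 13 × 31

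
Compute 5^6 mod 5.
5 ≡ 0 (mod 5). 6 = 4 + 2 (binary 110). Repeated squaring mod 5: 0^1 ≡ 0; 0^2 ≡ 0² = 0 ≡ 0; 0^4 ≡ 0² = 0 ≡ 0. Multiply: 5^6 ≡ 0^4 × 0^2 ≡ 0 × 0 (mod 5): 0 × 0 = 0 ≡ 0. So 5^6 ≡ 0 (mod 5).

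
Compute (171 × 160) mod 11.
3

(171 × 160) = 27360
27360 mod 11 = 3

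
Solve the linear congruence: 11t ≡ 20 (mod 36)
28

Since gcd(11, 36) = 1 divides 20, a solution exists.
Multiply both sides by the inverse of 11 mod 36:
  11^(-1) mod 36 = 23
  x ≡ 23 × 20 ≡ 460 ≡ 28 (mod 36)
Verification: 11 × 28 = 308 = 8 × 36 + 20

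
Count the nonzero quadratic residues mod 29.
For prime 29, there are (p-1)/2 = (29-1)/2 = 14 quadratic residues (excluding 0).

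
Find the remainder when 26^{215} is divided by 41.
By Fermat: 26^{40} ≡ 1 (mod 41). 215 = 5×40 + 15. So 26^{215} ≡ 26^{15} ≡ 3 (mod 41)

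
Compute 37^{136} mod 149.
114

Using successive squaring:
Binary expansion of 136: 10001000
Powers of 37 mod 149 (each is the square of the previous):
  37^1 ≡ 37 (mod 149)
  37^2 ≡ 37² = 1369 ≡ 28 (mod 149)
  37^4 ≡ 28² = 784 ≡ 39 (mod 149)
  37^8 ≡ 39² = 1521 ≡ 31 (mod 149)
  37^16 ≡ 31² = 961 ≡ 67 (mod 149)
  37^32 ≡ 67² = 4489 ≡ 19 (mod 149)
  37^64 ≡ 19² = 361 ≡ 63 (mod 149)
  37^128 ≡ 63² = 3969 ≡ 95 (mod 149)
136 = 128 + 8, so 37^136 = 37^128 × 37^8 ≡ 95 × 31 (mod 149)
Multiplying step by step:
  95 × 31 = 2945 ≡ 114 (mod 149)
Result: 37^136 ≡ 114 (mod 149)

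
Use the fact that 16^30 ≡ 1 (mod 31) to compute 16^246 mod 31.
By Fermat: 16^{30} ≡ 1 (mod 31). 246 ≡ 6 (mod 30). So 16^{246} ≡ 16^{6} ≡ 16 (mod 31)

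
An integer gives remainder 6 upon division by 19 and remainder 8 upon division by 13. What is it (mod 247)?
M = 19 × 13 = 247. M₁ = 13, y₁ ≡ 3 (mod 19). M₂ = 19, y₂ ≡ 11 (mod 13). z = 6×13×3 + 8×19×11 ≡ 177 (mod 247). The smallest positive such number is 177.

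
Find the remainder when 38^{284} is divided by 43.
By Fermat: 38^{42} ≡ 1 (mod 43). 284 = 6×42 + 32. So 38^{284} ≡ 38^{32} ≡ 9 (mod 43)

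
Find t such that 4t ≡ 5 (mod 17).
14

Since gcd(4, 17) = 1 divides 5, a solution exists.
Multiply both sides by the inverse of 4 mod 17:
  4^(-1) mod 17 = 13
  x ≡ 13 × 5 ≡ 65 ≡ 14 (mod 17)
Verification: 4 × 14 = 56 = 3 × 17 + 5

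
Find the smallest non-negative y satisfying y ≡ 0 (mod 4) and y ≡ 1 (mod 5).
M = 4 × 5 = 20. M₁ = 5, y₁ ≡ 1 (mod 4). M₂ = 4, y₂ ≡ 4 (mod 5). y = 0×5×1 + 1×4×4 ≡ 16 (mod 20)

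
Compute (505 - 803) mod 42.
38

(505 - 803) = -298
-298 mod 42 = 38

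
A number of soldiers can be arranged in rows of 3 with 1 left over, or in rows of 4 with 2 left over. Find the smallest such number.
M = 3 × 4 = 12. M₁ = 4, y₁ ≡ 1 (mod 3). M₂ = 3, y₂ ≡ 3 (mod 4). k = 1×4×1 + 2×3×3 ≡ 10 (mod 12). The smallest positive such number is 10.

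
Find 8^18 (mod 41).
Using repeated squaring. 18 = 16 + 2 (binary 10010). Repeated squaring mod 41: 8^1 ≡ 8; 8^2 ≡ 8² = 64 ≡ 23; 8^4 ≡ 23² = 529 ≡ 37; 8^8 ≡ 37² = 1369 ≡ 16; 8^16 ≡ 16² = 256 ≡ 10. Multiply: 8^18 = 8^16 × 8^2 ≡ 10 × 23 (mod 41): 10 × 23 = 230 ≡ 25. So 8^18 ≡ 25 (mod 41).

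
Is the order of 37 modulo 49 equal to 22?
No, the actual order is 21, not 22.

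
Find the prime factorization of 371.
7 × 53

Divide by primes starting from smallest:
371 ÷ 7 = 53
53 ÷ 53 = 1

371 = 7 × 53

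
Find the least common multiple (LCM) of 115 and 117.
13455

First find GCD(115, 117) using the Euclidean algorithm:
115 = 0 × 117 + 115
117 = 1 × 115 + 2
115 = 57 × 2 + 1
2 = 2 × 1 + 0
GCD(115, 117) = 1

LCM formula: LCM(a, b) = (a × b) / GCD(a, b)
LCM(115, 117) = (115 × 117) / 1
LCM(115, 117) = 13455 / 1
LCM(115, 117) = 13455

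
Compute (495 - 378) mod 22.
7

(495 - 378) = 117
117 mod 22 = 7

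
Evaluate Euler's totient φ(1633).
1540

Prime factorization: 1633 = 23 × 71
Using the formula φ(n) = n × Π(1 - 1/p) for each prime factor p:
φ(1633) = 1633 × (1 - 1/23) × (1 - 1/71)
φ(1633) = 1540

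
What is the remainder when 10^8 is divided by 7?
10 ≡ 3 (mod 7). 8 = 8 (binary 1000). Repeated squaring mod 7: 3^1 ≡ 3; 3^2 ≡ 3² = 9 ≡ 2; 3^4 ≡ 2² = 4 ≡ 4; 3^8 ≡ 4² = 16 ≡ 2. So 10^8 ≡ 2 (mod 7).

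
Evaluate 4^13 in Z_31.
Using repeated squaring. 13 = 8 + 4 + 1 (binary 1101). Repeated squaring mod 31: 4^1 ≡ 4; 4^2 ≡ 4² = 16 ≡ 16; 4^4 ≡ 16² = 256 ≡ 8; 4^8 ≡ 8² = 64 ≡ 2. Multiply: 4^13 = 4^8 × 4^4 × 4^1 ≡ 2 × 8 × 4 (mod 31): 2 × 8 = 16 ≡ 16; 16 × 4 = 64 ≡ 2. So 4^13 ≡ 2 (mod 31).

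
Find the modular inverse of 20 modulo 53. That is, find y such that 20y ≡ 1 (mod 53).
8

Using Extended Euclidean Algorithm:
gcd(20, 53) = 1
Bezout coefficients: 20 × 8 + 53 × -3 = 1
So 20 × 8 ≡ 1 (mod 53)
The inverse is 8 mod 53 = 8
Verification: 20 × 8 = 160 = 3 × 53 + 1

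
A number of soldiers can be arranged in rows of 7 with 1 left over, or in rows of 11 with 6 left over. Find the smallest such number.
M = 7 × 11 = 77. M₁ = 11, y₁ ≡ 2 (mod 7). M₂ = 7, y₂ ≡ 8 (mod 11). y = 1×11×2 + 6×7×8 ≡ 50 (mod 77). The smallest positive such number is 50.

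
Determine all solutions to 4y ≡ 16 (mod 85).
4

Since gcd(4, 85) = 1 divides 16, a solution exists.
Multiply both sides by the inverse of 4 mod 85:
  4^(-1) mod 85 = 64
  x ≡ 64 × 16 ≡ 1024 ≡ 4 (mod 85)
Verification: 4 × 4 = 16 = 0 × 85 + 16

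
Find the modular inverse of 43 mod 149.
43^(-1) ≡ 52 (mod 149). Verification: 43 × 52 = 2236 ≡ 1 (mod 149)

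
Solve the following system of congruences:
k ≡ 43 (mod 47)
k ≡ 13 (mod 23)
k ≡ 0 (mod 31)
6200

Using the Chinese Remainder Theorem:
M = product of moduli = 33511
For equation 1: M_1 = 713, 713 ≡ 8 (mod 47), inverse of 713 mod 47 is 6 (check: 8 × 6 = 48 ≡ 1 (mod 47))
For equation 2: M_2 = 1457, 1457 ≡ 8 (mod 23), inverse of 1457 mod 23 is 3 (check: 8 × 3 = 24 ≡ 1 (mod 23))
For equation 3: M_3 = 1081, 1081 ≡ 27 (mod 31), inverse of 1081 mod 31 is 23 (check: 27 × 23 = 621 ≡ 1 (mod 31))
Combine: k ≡ Σ r_i×M_i×(M_i⁻¹ mod m_i) = 43×713×6 + 13×1457×3 + 0×1081×23 = 183954 + 56823 + 0 = 240777
240777 mod 33511 = 6200
k ≡ 6200 (mod 33511)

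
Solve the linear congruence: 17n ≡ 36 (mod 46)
40

Since gcd(17, 46) = 1 divides 36, a solution exists.
Multiply both sides by the inverse of 17 mod 46:
  17^(-1) mod 46 = 19
  x ≡ 19 × 36 ≡ 684 ≡ 40 (mod 46)
Verification: 17 × 40 = 680 = 14 × 46 + 36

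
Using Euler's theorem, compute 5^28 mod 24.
By Euler: 5^{8} ≡ 1 (mod 24) since gcd(5, 24) = 1. 28 = 3×8 + 4. So 5^{28} ≡ 5^{4} ≡ 1 (mod 24)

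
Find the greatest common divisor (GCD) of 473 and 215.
43

Using the Euclidean algorithm:
473 = 2 × 215 + 43
215 = 5 × 43 + 0

GCD(473, 215) = 43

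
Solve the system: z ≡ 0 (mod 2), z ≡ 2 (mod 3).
M = 2 × 3 = 6. M₁ = 3, y₁ ≡ 1 (mod 2). M₂ = 2, y₂ ≡ 2 (mod 3). z = 0×3×1 + 2×2×2 ≡ 2 (mod 6)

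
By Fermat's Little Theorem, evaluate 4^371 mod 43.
By Fermat: 4^{42} ≡ 1 (mod 43). 371 ≡ 35 (mod 42). So 4^{371} ≡ 4^{35} ≡ 1 (mod 43)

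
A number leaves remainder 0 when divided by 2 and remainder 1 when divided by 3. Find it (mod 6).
M = 2 × 3 = 6. M₁ = 3, y₁ ≡ 1 (mod 2). M₂ = 2, y₂ ≡ 2 (mod 3). r = 0×3×1 + 1×2×2 ≡ 4 (mod 6)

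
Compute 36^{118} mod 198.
126

Using successive squaring:
Binary expansion of 118: 1110110
Powers of 36 mod 198 (each is the square of the previous):
  36^1 ≡ 36 (mod 198)
  36^2 ≡ 36² = 1296 ≡ 108 (mod 198)
  36^4 ≡ 108² = 11664 ≡ 180 (mod 198)
  36^8 ≡ 180² = 32400 ≡ 126 (mod 198)
  36^16 ≡ 126² = 15876 ≡ 36 (mod 198)
  36^32 ≡ 36² = 1296 ≡ 108 (mod 198)
  36^64 ≡ 108² = 11664 ≡ 180 (mod 198)
118 = 64 + 32 + 16 + 4 + 2, so 36^118 = 36^64 × 36^32 × 36^16 × 36^4 × 36^2 ≡ 180 × 108 × 36 × 180 × 108 (mod 198)
Multiplying step by step:
  180 × 108 = 19440 ≡ 36 (mod 198)
  36 × 36 = 1296 ≡ 108 (mod 198)
  108 × 180 = 19440 ≡ 36 (mod 198)
  36 × 108 = 3888 ≡ 126 (mod 198)
Result: 36^118 ≡ 126 (mod 198)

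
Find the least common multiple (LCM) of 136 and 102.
408

First find GCD(136, 102) using the Euclidean algorithm:
136 = 1 × 102 + 34
102 = 3 × 34 + 0
GCD(136, 102) = 34

LCM formula: LCM(a, b) = (a × b) / GCD(a, b)
LCM(136, 102) = (136 × 102) / 34
LCM(136, 102) = 13872 / 34
LCM(136, 102) = 408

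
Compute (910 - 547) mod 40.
3

(910 - 547) = 363
363 mod 40 = 3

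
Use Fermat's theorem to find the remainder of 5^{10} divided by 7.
2

By Fermat's Little Theorem, a^(p-1) ≡ 1 (mod p) for prime p and gcd(a, p) = 1
Here p = 7, so 5^6 ≡ 1 (mod 7)
We can reduce the exponent: 10 mod 6 = 4
So 5^10 ≡ 5^4 (mod 7)
Computing: 5^4 mod 7 = 2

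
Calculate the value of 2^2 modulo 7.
2 = 2 (binary 10). Repeated squaring mod 7: 2^1 ≡ 2; 2^2 ≡ 2² = 4 ≡ 4. So 2^2 ≡ 4 (mod 7).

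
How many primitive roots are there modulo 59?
Number of primitive roots mod 59 = φ(58) = 28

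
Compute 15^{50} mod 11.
1

Using successive squaring:
Binary expansion of 50: 110010
Powers of 15 mod 11 (each is the square of the previous):
  15^1 ≡ 4 (mod 11)
  15^2 ≡ 4² = 16 ≡ 5 (mod 11)
  15^4 ≡ 5² = 25 ≡ 3 (mod 11)
  15^8 ≡ 3² = 9 ≡ 9 (mod 11)
  15^16 ≡ 9² = 81 ≡ 4 (mod 11)
  15^32 ≡ 4² = 16 ≡ 5 (mod 11)
50 = 32 + 16 + 2, so 15^50 = 15^32 × 15^16 × 15^2 ≡ 5 × 4 × 5 (mod 11)
Multiplying step by step:
  5 × 4 = 20 ≡ 9 (mod 11)
  9 × 5 = 45 ≡ 1 (mod 11)
Result: 15^50 ≡ 1 (mod 11)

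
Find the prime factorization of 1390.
2 × 5 × 139

Divide by primes starting from smallest:
1390 ÷ 2 = 695
695 ÷ 5 = 139
139 ÷ 139 = 1

1390 = 2 × 5 × 139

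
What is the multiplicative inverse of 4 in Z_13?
10

Using Extended Euclidean Algorithm:
gcd(4, 13) = 1
Bezout coefficients: 4 × -3 + 13 × 1 = 1
So 4 × -3 ≡ 1 (mod 13)
The inverse is -3 mod 13 = 10
Verification: 4 × 10 = 40 = 3 × 13 + 1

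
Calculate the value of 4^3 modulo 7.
3 = 2 + 1 (binary 11). Repeated squaring mod 7: 4^1 ≡ 4; 4^2 ≡ 4² = 16 ≡ 2. Multiply: 4^3 = 4^2 × 4^1 ≡ 2 × 4 (mod 7): 2 × 4 = 8 ≡ 1. So 4^3 ≡ 1 (mod 7).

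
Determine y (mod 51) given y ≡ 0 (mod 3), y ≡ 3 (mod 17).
3

Using the Chinese Remainder Theorem:
M = product of moduli = 51
For equation 1: M_1 = 17, 17 ≡ 2 (mod 3), inverse of 17 mod 3 is 2 (check: 2 × 2 = 4 ≡ 1 (mod 3))
For equation 2: M_2 = 3, 3 ≡ 3 (mod 17), inverse of 3 mod 17 is 6 (check: 3 × 6 = 18 ≡ 1 (mod 17))
Combine: y ≡ Σ r_i×M_i×(M_i⁻¹ mod m_i) = 0×17×2 + 3×3×6 = 0 + 54 = 54
54 mod 51 = 3
y ≡ 3 (mod 51)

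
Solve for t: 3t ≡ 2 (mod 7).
3

Since gcd(3, 7) = 1 divides 2, a solution exists.
Multiply both sides by the inverse of 3 mod 7:
  3^(-1) mod 7 = 5
  x ≡ 5 × 2 ≡ 10 ≡ 3 (mod 7)
Verification: 3 × 3 = 9 = 1 × 7 + 2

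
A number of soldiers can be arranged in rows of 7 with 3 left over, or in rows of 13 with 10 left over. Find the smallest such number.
M = 7 × 13 = 91. M₁ = 13, y₁ ≡ 6 (mod 7). M₂ = 7, y₂ ≡ 2 (mod 13). n = 3×13×6 + 10×7×2 ≡ 10 (mod 91). The smallest positive such number is 10.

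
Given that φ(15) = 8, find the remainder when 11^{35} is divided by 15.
By Euler: 11^{8} ≡ 1 (mod 15) since gcd(11, 15) = 1. 35 = 4×8 + 3. So 11^{35} ≡ 11^{3} ≡ 11 (mod 15)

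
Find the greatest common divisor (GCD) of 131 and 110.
1

Using the Euclidean algorithm:
131 = 1 × 110 + 21
110 = 5 × 21 + 5
21 = 4 × 5 + 1
5 = 5 × 1 + 0

GCD(131, 110) = 1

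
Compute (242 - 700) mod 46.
2

(242 - 700) = -458
-458 mod 46 = 2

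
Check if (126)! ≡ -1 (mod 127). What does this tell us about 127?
(126)! mod 127 = 126. Since this equals -1 (mod 127), Wilson confirms 127 is prime.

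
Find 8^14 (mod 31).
Using repeated squaring. 14 = 8 + 4 + 2 (binary 1110). Repeated squaring mod 31: 8^1 ≡ 8; 8^2 ≡ 8² = 64 ≡ 2; 8^4 ≡ 2² = 4 ≡ 4; 8^8 ≡ 4² = 16 ≡ 16. Multiply: 8^14 = 8^8 × 8^4 × 8^2 ≡ 16 × 4 × 2 (mod 31): 16 × 4 = 64 ≡ 2; 2 × 2 = 4 ≡ 4. So 8^14 ≡ 4 (mod 31).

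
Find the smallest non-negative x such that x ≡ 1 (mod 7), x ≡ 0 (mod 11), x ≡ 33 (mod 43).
2871

Using the Chinese Remainder Theorem:
M = product of moduli = 3311
For equation 1: M_1 = 473, 473 ≡ 4 (mod 7), inverse of 473 mod 7 is 2 (check: 4 × 2 = 8 ≡ 1 (mod 7))
For equation 2: M_2 = 301, 301 ≡ 4 (mod 11), inverse of 301 mod 11 is 3 (check: 4 × 3 = 12 ≡ 1 (mod 11))
For equation 3: M_3 = 77, 77 ≡ 34 (mod 43), inverse of 77 mod 43 is 19 (check: 34 × 19 = 646 ≡ 1 (mod 43))
Combine: x ≡ Σ r_i×M_i×(M_i⁻¹ mod m_i) = 1×473×2 + 0×301×3 + 33×77×19 = 946 + 0 + 48279 = 49225
49225 mod 3311 = 2871
x ≡ 2871 (mod 3311)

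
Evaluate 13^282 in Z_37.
Using Fermat: 13^{36} ≡ 1 (mod 37). 282 ≡ 30 (mod 36). So 13^{282} ≡ 13^{30} ≡ 27 (mod 37)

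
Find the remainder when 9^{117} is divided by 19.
By Fermat: 9^{18} ≡ 1 (mod 19). 117 = 6×18 + 9. So 9^{117} ≡ 9^{9} ≡ 1 (mod 19)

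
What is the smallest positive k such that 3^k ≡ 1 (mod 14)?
Powers of 3 mod 14: 3^1≡3, 3^2≡9, 3^3≡13, 3^4≡11, 3^5≡5, 3^6≡1. Order = 6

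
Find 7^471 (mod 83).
Using Fermat: 7^{82} ≡ 1 (mod 83). 471 ≡ 61 (mod 82). So 7^{471} ≡ 7^{61} ≡ 26 (mod 83)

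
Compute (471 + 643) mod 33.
25

(471 + 643) = 1114
1114 mod 33 = 25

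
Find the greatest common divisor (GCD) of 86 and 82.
2

Using the Euclidean algorithm:
86 = 1 × 82 + 4
82 = 20 × 4 + 2
4 = 2 × 2 + 0

GCD(86, 82) = 2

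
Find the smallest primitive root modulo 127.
p - 1 = 126 has prime divisors 2, 3, 7. h is a primitive root mod 127 iff h^(126/q) ≢ 1 (mod 127) for each such q.
h = 2: 2^63 ≡ 1, 2^42 ≡ 1, 2^18 ≡ 16 (mod 127); 2^63 ≡ 1, so not a primitive root.
h = 3: 3^63 ≡ 126, 3^42 ≡ 107, 3^18 ≡ 4 (mod 127); none is 1, so 3 has order 126 and is a primitive root.
The smallest primitive root mod 127 is g = 3.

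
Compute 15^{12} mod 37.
26

Using successive squaring:
Binary expansion of 12: 1100
Powers of 15 mod 37 (each is the square of the previous):
  15^1 ≡ 15 (mod 37)
  15^2 ≡ 15² = 225 ≡ 3 (mod 37)
  15^4 ≡ 3² = 9 ≡ 9 (mod 37)
  15^8 ≡ 9² = 81 ≡ 7 (mod 37)
12 = 8 + 4, so 15^12 = 15^8 × 15^4 ≡ 7 × 9 (mod 37)
Multiplying step by step:
  7 × 9 = 63 ≡ 26 (mod 37)
Result: 15^12 ≡ 26 (mod 37)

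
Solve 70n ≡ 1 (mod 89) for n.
14

Using Extended Euclidean Algorithm:
gcd(70, 89) = 1
Bezout coefficients: 70 × 14 + 89 × -11 = 1
So 70 × 14 ≡ 1 (mod 89)
The inverse is 14 mod 89 = 14
Verification: 70 × 14 = 980 = 11 × 89 + 1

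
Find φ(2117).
2016

Prime factorization: 2117 = 29 × 73
Using the formula φ(n) = n × Π(1 - 1/p) for each prime factor p:
φ(2117) = 2117 × (1 - 1/29) × (1 - 1/73)
φ(2117) = 2016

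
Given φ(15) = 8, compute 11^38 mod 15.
By Euler: 11^{8} ≡ 1 (mod 15) since gcd(11, 15) = 1. 38 = 4×8 + 6. So 11^{38} ≡ 11^{6} ≡ 1 (mod 15)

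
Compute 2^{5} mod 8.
0

Using successive squaring:
Binary expansion of 5: 101
Powers of 2 mod 8 (each is the square of the previous):
  2^1 ≡ 2 (mod 8)
  2^2 ≡ 2² = 4 ≡ 4 (mod 8)
  2^4 ≡ 4² = 16 ≡ 0 (mod 8)
5 = 4 + 1, so 2^5 = 2^4 × 2^1 ≡ 0 × 2 (mod 8)
Multiplying step by step:
  0 × 2 = 0 ≡ 0 (mod 8)
Result: 2^5 ≡ 0 (mod 8)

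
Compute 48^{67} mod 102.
24

Using successive squaring:
Binary expansion of 67: 1000011
Powers of 48 mod 102 (each is the square of the previous):
  48^1 ≡ 48 (mod 102)
  48^2 ≡ 48² = 2304 ≡ 60 (mod 102)
  48^4 ≡ 60² = 3600 ≡ 30 (mod 102)
  48^8 ≡ 30² = 900 ≡ 84 (mod 102)
  48^16 ≡ 84² = 7056 ≡ 18 (mod 102)
  48^32 ≡ 18² = 324 ≡ 18 (mod 102)
  48^64 ≡ 18² = 324 ≡ 18 (mod 102)
67 = 64 + 2 + 1, so 48^67 = 48^64 × 48^2 × 48^1 ≡ 18 × 60 × 48 (mod 102)
Multiplying step by step:
  18 × 60 = 1080 ≡ 60 (mod 102)
  60 × 48 = 2880 ≡ 24 (mod 102)
Result: 48^67 ≡ 24 (mod 102)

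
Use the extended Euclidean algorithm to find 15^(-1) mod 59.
Extended GCD: 15(4) + 59(-1) = 1. So 15^(-1) ≡ 4 ≡ 4 (mod 59). Verify: 15 × 4 = 60 ≡ 1 (mod 59)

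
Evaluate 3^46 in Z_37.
Using Fermat: 3^{36} ≡ 1 (mod 37). 46 ≡ 10 (mod 36). So 3^{46} ≡ 3^{10} ≡ 34 (mod 37)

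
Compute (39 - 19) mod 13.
7

(39 - 19) = 20
20 mod 13 = 7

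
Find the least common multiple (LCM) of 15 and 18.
90

First find GCD(15, 18) using the Euclidean algorithm:
15 = 0 × 18 + 15
18 = 1 × 15 + 3
15 = 5 × 3 + 0
GCD(15, 18) = 3

LCM formula: LCM(a, b) = (a × b) / GCD(a, b)
LCM(15, 18) = (15 × 18) / 3
LCM(15, 18) = 270 / 3
LCM(15, 18) = 90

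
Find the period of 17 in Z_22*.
Powers of 17 mod 22: 17^1≡17, 17^2≡3, 17^3≡7, 17^4≡9, 17^5≡21, 17^6≡5, 17^7≡19, 17^8≡15, 17^9≡13, 17^10≡1. Order = 10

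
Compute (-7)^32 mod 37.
Using repeated squaring. (-7) ≡ 30 (mod 37). 32 = 32 (binary 100000). Repeated squaring mod 37: 30^1 ≡ 30; 30^2 ≡ 30² = 900 ≡ 12; 30^4 ≡ 12² = 144 ≡ 33; 30^8 ≡ 33² = 1089 ≡ 16; 30^16 ≡ 16² = 256 ≡ 34; 30^32 ≡ 34² = 1156 ≡ 9. So (-7)^32 ≡ 9 (mod 37).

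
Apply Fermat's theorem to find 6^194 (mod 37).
By Fermat: 6^{36} ≡ 1 (mod 37). 194 = 5×36 + 14. So 6^{194} ≡ 6^{14} ≡ 36 (mod 37)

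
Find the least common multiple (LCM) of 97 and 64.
6208

First find GCD(97, 64) using the Euclidean algorithm:
97 = 1 × 64 + 33
64 = 1 × 33 + 31
33 = 1 × 31 + 2
31 = 15 × 2 + 1
2 = 2 × 1 + 0
GCD(97, 64) = 1

LCM formula: LCM(a, b) = (a × b) / GCD(a, b)
LCM(97, 64) = (97 × 64) / 1
LCM(97, 64) = 6208 / 1
LCM(97, 64) = 6208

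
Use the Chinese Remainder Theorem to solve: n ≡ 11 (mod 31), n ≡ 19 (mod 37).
352

Using the Chinese Remainder Theorem:
M = product of moduli = 1147
For equation 1: M_1 = 37, 37 ≡ 6 (mod 31), inverse of 37 mod 31 is 26 (check: 6 × 26 = 156 ≡ 1 (mod 31))
For equation 2: M_2 = 31, 31 ≡ 31 (mod 37), inverse of 31 mod 37 is 6 (check: 31 × 6 = 186 ≡ 1 (mod 37))
Combine: n ≡ Σ r_i×M_i×(M_i⁻¹ mod m_i) = 11×37×26 + 19×31×6 = 10582 + 3534 = 14116
14116 mod 1147 = 352
n ≡ 352 (mod 1147)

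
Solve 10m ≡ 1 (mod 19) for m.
10^(-1) ≡ 2 (mod 19). Verification: 10 × 2 = 20 ≡ 1 (mod 19)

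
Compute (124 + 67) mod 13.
9

(124 + 67) = 191
191 mod 13 = 9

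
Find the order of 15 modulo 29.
Powers of 15 mod 29: 15^1≡15, 15^2≡22, 15^3≡11, 15^4≡20, 15^5≡10, 15^6≡5, 15^7≡17, 15^8≡23, 15^9≡26, 15^10≡13, 15^11≡21, 15^12≡25, 15^13≡27, 15^14≡28, 15^15≡14, 15^16≡7, 15^17≡18, 15^18≡9, 15^19≡19, 15^20≡24, 15^21≡12, 15^22≡6, 15^23≡3, 15^24≡16, 15^25≡8, 15^26≡4, 15^27≡2, 15^28≡1. Order = 28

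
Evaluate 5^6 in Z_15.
6 = 4 + 2 (binary 110). Repeated squaring mod 15: 5^1 ≡ 5; 5^2 ≡ 5² = 25 ≡ 10; 5^4 ≡ 10² = 100 ≡ 10. Multiply: 5^6 = 5^4 × 5^2 ≡ 10 × 10 (mod 15): 10 × 10 = 100 ≡ 10. So 5^6 ≡ 10 (mod 15).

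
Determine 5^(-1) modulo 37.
5^(-1) ≡ 15 (mod 37). Verification: 5 × 15 = 75 ≡ 1 (mod 37)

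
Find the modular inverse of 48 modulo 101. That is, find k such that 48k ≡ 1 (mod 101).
40

Using Extended Euclidean Algorithm:
gcd(48, 101) = 1
Bezout coefficients: 48 × 40 + 101 × -19 = 1
So 48 × 40 ≡ 1 (mod 101)
The inverse is 40 mod 101 = 40
Verification: 48 × 40 = 1920 = 19 × 101 + 1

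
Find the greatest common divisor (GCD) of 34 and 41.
1

Using the Euclidean algorithm:
34 = 0 × 41 + 34
41 = 1 × 34 + 7
34 = 4 × 7 + 6
7 = 1 × 6 + 1
6 = 6 × 1 + 0

GCD(34, 41) = 1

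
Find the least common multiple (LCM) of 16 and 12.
48

First find GCD(16, 12) using the Euclidean algorithm:
16 = 1 × 12 + 4
12 = 3 × 4 + 0
GCD(16, 12) = 4

LCM formula: LCM(a, b) = (a × b) / GCD(a, b)
LCM(16, 12) = (16 × 12) / 4
LCM(16, 12) = 192 / 4
LCM(16, 12) = 48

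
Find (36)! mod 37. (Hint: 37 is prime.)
By Wilson's theorem, (36)! ≡ -1 ≡ 36 (mod 37)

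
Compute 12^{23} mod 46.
12

Using successive squaring:
Binary expansion of 23: 10111
Powers of 12 mod 46 (each is the square of the previous):
  12^1 ≡ 12 (mod 46)
  12^2 ≡ 12² = 144 ≡ 6 (mod 46)
  12^4 ≡ 6² = 36 ≡ 36 (mod 46)
  12^8 ≡ 36² = 1296 ≡ 8 (mod 46)
  12^16 ≡ 8² = 64 ≡ 18 (mod 46)
23 = 16 + 4 + 2 + 1, so 12^23 = 12^16 × 12^4 × 12^2 × 12^1 ≡ 18 × 36 × 6 × 12 (mod 46)
Multiplying step by step:
  18 × 36 = 648 ≡ 4 (mod 46)
  4 × 6 = 24 ≡ 24 (mod 46)
  24 × 12 = 288 ≡ 12 (mod 46)
Result: 12^23 ≡ 12 (mod 46)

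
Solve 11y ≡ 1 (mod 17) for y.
14

Using Extended Euclidean Algorithm:
gcd(11, 17) = 1
Bezout coefficients: 11 × -3 + 17 × 2 = 1
So 11 × -3 ≡ 1 (mod 17)
The inverse is -3 mod 17 = 14
Verification: 11 × 14 = 154 = 9 × 17 + 1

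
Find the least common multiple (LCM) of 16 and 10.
80

First find GCD(16, 10) using the Euclidean algorithm:
16 = 1 × 10 + 6
10 = 1 × 6 + 4
6 = 1 × 4 + 2
4 = 2 × 2 + 0
GCD(16, 10) = 2

LCM formula: LCM(a, b) = (a × b) / GCD(a, b)
LCM(16, 10) = (16 × 10) / 2
LCM(16, 10) = 160 / 2
LCM(16, 10) = 80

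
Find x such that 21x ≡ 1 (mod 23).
21^(-1) ≡ 11 (mod 23). Verification: 21 × 11 = 231 ≡ 1 (mod 23)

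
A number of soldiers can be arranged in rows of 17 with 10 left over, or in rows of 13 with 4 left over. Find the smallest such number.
M = 17 × 13 = 221. M₁ = 13, y₁ ≡ 4 (mod 17). M₂ = 17, y₂ ≡ 10 (mod 13). k = 10×13×4 + 4×17×10 ≡ 95 (mod 221). The smallest positive such number is 95.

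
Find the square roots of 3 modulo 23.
The square roots of 3 mod 23 are 16 and 7. Verify: 16² = 256 ≡ 3 (mod 23)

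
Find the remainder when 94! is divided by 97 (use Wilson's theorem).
(96)! = (94)! × (95) × (96) ≡ -1 (mod 97). So (94)! ≡ -1 × [(96)(95)]^(-1) ≡ 48 (mod 97)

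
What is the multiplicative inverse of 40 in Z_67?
40^(-1) ≡ 62 (mod 67). Verification: 40 × 62 = 2480 ≡ 1 (mod 67)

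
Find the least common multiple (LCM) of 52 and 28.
364

First find GCD(52, 28) using the Euclidean algorithm:
52 = 1 × 28 + 24
28 = 1 × 24 + 4
24 = 6 × 4 + 0
GCD(52, 28) = 4

LCM formula: LCM(a, b) = (a × b) / GCD(a, b)
LCM(52, 28) = (52 × 28) / 4
LCM(52, 28) = 1456 / 4
LCM(52, 28) = 364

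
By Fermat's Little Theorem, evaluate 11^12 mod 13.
By Fermat's Little Theorem, 11^{12} ≡ 1 (mod 13) since 13 is prime and gcd(11, 13) = 1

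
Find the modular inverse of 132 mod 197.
132^(-1) ≡ 100 (mod 197). Verification: 132 × 100 = 13200 ≡ 1 (mod 197)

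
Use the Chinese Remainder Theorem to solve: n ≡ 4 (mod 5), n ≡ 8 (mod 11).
M = 5 × 11 = 55. M₁ = 11, y₁ ≡ 1 (mod 5). M₂ = 5, y₂ ≡ 9 (mod 11). n = 4×11×1 + 8×5×9 ≡ 19 (mod 55)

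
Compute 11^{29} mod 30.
11

Using successive squaring:
Binary expansion of 29: 11101
Powers of 11 mod 30 (each is the square of the previous):
  11^1 ≡ 11 (mod 30)
  11^2 ≡ 11² = 121 ≡ 1 (mod 30)
  11^4 ≡ 1² = 1 ≡ 1 (mod 30)
  11^8 ≡ 1² = 1 ≡ 1 (mod 30)
  11^16 ≡ 1² = 1 ≡ 1 (mod 30)
29 = 16 + 8 + 4 + 1, so 11^29 = 11^16 × 11^8 × 11^4 × 11^1 ≡ 1 × 1 × 1 × 11 (mod 30)
Multiplying step by step:
  1 × 1 = 1 ≡ 1 (mod 30)
  1 × 1 = 1 ≡ 1 (mod 30)
  1 × 11 = 11 ≡ 11 (mod 30)
Result: 11^29 ≡ 11 (mod 30)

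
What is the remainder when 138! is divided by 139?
By Wilson's theorem, (138)! ≡ -1 ≡ 138 (mod 139)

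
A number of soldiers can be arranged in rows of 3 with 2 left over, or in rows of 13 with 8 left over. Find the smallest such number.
M = 3 × 13 = 39. M₁ = 13, y₁ ≡ 1 (mod 3). M₂ = 3, y₂ ≡ 9 (mod 13). y = 2×13×1 + 8×3×9 ≡ 8 (mod 39). The smallest positive such number is 8.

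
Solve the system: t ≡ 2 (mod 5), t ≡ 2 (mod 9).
M = 5 × 9 = 45. M₁ = 9, y₁ ≡ 4 (mod 5). M₂ = 5, y₂ ≡ 2 (mod 9). t = 2×9×4 + 2×5×2 ≡ 2 (mod 45)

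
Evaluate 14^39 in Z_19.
Using Fermat: 14^{18} ≡ 1 (mod 19). 39 ≡ 3 (mod 18). So 14^{39} ≡ 14^{3} ≡ 8 (mod 19)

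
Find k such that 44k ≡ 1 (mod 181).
44^(-1) ≡ 144 (mod 181). Verification: 44 × 144 = 6336 ≡ 1 (mod 181)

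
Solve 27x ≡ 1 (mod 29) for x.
14

Using Extended Euclidean Algorithm:
gcd(27, 29) = 1
Bezout coefficients: 27 × 14 + 29 × -13 = 1
So 27 × 14 ≡ 1 (mod 29)
The inverse is 14 mod 29 = 14
Verification: 27 × 14 = 378 = 13 × 29 + 1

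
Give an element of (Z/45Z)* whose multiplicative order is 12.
2 has order 12 mod 45 since 2^{12} ≡ 1 (mod 45) and no smaller power works.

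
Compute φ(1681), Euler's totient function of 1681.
1640

Prime factorization: 1681 = 41^2
Using the formula φ(n) = n × Π(1 - 1/p) for each prime factor p:
φ(1681) = 1681 × (1 - 1/41)
φ(1681) = 1640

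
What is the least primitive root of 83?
2

A primitive root g modulo p has order p-1 = 82
Prime divisors of 82: [2, 41]
g is a primitive root iff g^(82/q) ≢ 1 (mod 83) for each prime divisor q
Testing small values:
  g = 2: 2^41 ≡ 82, 2^2 ≡ 4 (mod 83) → none is 1, primitive root!
The smallest primitive root is 2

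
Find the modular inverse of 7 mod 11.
7^(-1) ≡ 8 (mod 11). Verification: 7 × 8 = 56 ≡ 1 (mod 11)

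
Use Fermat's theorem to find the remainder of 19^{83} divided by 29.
26

By Fermat's Little Theorem, a^(p-1) ≡ 1 (mod p) for prime p and gcd(a, p) = 1
Here p = 29, so 19^28 ≡ 1 (mod 29)
We can reduce the exponent: 83 mod 28 = 27
So 19^83 ≡ 19^27 (mod 29)
Computing: 19^27 mod 29 = 26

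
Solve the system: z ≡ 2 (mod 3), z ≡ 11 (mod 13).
M = 3 × 13 = 39. M₁ = 13, y₁ ≡ 1 (mod 3). M₂ = 3, y₂ ≡ 9 (mod 13). z = 2×13×1 + 11×3×9 ≡ 11 (mod 39)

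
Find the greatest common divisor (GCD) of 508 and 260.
4

Using the Euclidean algorithm:
508 = 1 × 260 + 248
260 = 1 × 248 + 12
248 = 20 × 12 + 8
12 = 1 × 8 + 4
8 = 2 × 4 + 0

GCD(508, 260) = 4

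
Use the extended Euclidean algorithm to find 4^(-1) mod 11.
Extended GCD: 4(3) + 11(-1) = 1. So 4^(-1) ≡ 3 ≡ 3 (mod 11). Verify: 4 × 3 = 12 ≡ 1 (mod 11)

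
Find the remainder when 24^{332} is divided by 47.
By Fermat: 24^{46} ≡ 1 (mod 47). 332 = 7×46 + 10. So 24^{332} ≡ 24^{10} ≡ 14 (mod 47)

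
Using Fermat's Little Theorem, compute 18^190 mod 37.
By Fermat: 18^{36} ≡ 1 (mod 37). 190 ≡ 10 (mod 36). So 18^{190} ≡ 18^{10} ≡ 3 (mod 37)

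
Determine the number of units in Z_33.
20

Prime factorization: 33 = 3 × 11
Using the formula φ(n) = n × Π(1 - 1/p) for each prime factor p:
φ(33) = 33 × (1 - 1/3) × (1 - 1/11)
φ(33) = 20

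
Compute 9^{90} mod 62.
1

Using successive squaring:
Binary expansion of 90: 1011010
Powers of 9 mod 62 (each is the square of the previous):
  9^1 ≡ 9 (mod 62)
  9^2 ≡ 9² = 81 ≡ 19 (mod 62)
  9^4 ≡ 19² = 361 ≡ 51 (mod 62)
  9^8 ≡ 51² = 2601 ≡ 59 (mod 62)
  9^16 ≡ 59² = 3481 ≡ 9 (mod 62)
  9^32 ≡ 9² = 81 ≡ 19 (mod 62)
  9^64 ≡ 19² = 361 ≡ 51 (mod 62)
90 = 64 + 16 + 8 + 2, so 9^90 = 9^64 × 9^16 × 9^8 × 9^2 ≡ 51 × 9 × 59 × 19 (mod 62)
Multiplying step by step:
  51 × 9 = 459 ≡ 25 (mod 62)
  25 × 59 = 1475 ≡ 49 (mod 62)
  49 × 19 = 931 ≡ 1 (mod 62)
Result: 9^90 ≡ 1 (mod 62)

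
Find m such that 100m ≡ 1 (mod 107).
100^(-1) ≡ 61 (mod 107). Verification: 100 × 61 = 6100 ≡ 1 (mod 107)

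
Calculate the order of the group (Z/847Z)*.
660

Prime factorization: 847 = 7 × 11^2
Using the formula φ(n) = n × Π(1 - 1/p) for each prime factor p:
φ(847) = 847 × (1 - 1/7) × (1 - 1/11)
φ(847) = 660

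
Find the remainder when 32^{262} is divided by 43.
By Fermat: 32^{42} ≡ 1 (mod 43). 262 = 6×42 + 10. So 32^{262} ≡ 32^{10} ≡ 41 (mod 43)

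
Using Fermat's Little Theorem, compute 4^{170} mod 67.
19

By Fermat's Little Theorem, a^(p-1) ≡ 1 (mod p) for prime p and gcd(a, p) = 1
Here p = 67, so 4^66 ≡ 1 (mod 67)
We can reduce the exponent: 170 mod 66 = 38
So 4^170 ≡ 4^38 (mod 67)
Computing: 4^38 mod 67 = 19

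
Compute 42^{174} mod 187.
38

Using successive squaring:
Binary expansion of 174: 10101110
Powers of 42 mod 187 (each is the square of the previous):
  42^1 ≡ 42 (mod 187)
  42^2 ≡ 42² = 1764 ≡ 81 (mod 187)
  42^4 ≡ 81² = 6561 ≡ 16 (mod 187)
  42^8 ≡ 16² = 256 ≡ 69 (mod 187)
  42^16 ≡ 69² = 4761 ≡ 86 (mod 187)
  42^32 ≡ 86² = 7396 ≡ 103 (mod 187)
  42^64 ≡ 103² = 10609 ≡ 137 (mod 187)
  42^128 ≡ 137² = 18769 ≡ 69 (mod 187)
174 = 128 + 32 + 8 + 4 + 2, so 42^174 = 42^128 × 42^32 × 42^8 × 42^4 × 42^2 ≡ 69 × 103 × 69 × 16 × 81 (mod 187)
Multiplying step by step:
  69 × 103 = 7107 ≡ 1 (mod 187)
  1 × 69 = 69 ≡ 69 (mod 187)
  69 × 16 = 1104 ≡ 169 (mod 187)
  169 × 81 = 13689 ≡ 38 (mod 187)
Result: 42^174 ≡ 38 (mod 187)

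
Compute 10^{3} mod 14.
6

Using successive squaring:
Binary expansion of 3: 11
Powers of 10 mod 14 (each is the square of the previous):
  10^1 ≡ 10 (mod 14)
  10^2 ≡ 10² = 100 ≡ 2 (mod 14)
3 = 2 + 1, so 10^3 = 10^2 × 10^1 ≡ 2 × 10 (mod 14)
Multiplying step by step:
  2 × 10 = 20 ≡ 6 (mod 14)
Result: 10^3 ≡ 6 (mod 14)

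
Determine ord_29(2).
Powers of 2 mod 29: 2^1≡2, 2^2≡4, 2^3≡8, 2^4≡16, 2^5≡3, 2^6≡6, 2^7≡12, 2^8≡24, 2^9≡19, 2^10≡9, 2^11≡18, 2^12≡7, 2^13≡14, 2^14≡28, 2^15≡27, 2^16≡25, 2^17≡21, 2^18≡13, 2^19≡26, 2^20≡23, 2^21≡17, 2^22≡5, 2^23≡10, 2^24≡20, 2^25≡11, 2^26≡22, 2^27≡15, 2^28≡1. Order = 28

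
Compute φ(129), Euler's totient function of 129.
84

Prime factorization: 129 = 3 × 43
Using the formula φ(n) = n × Π(1 - 1/p) for each prime factor p:
φ(129) = 129 × (1 - 1/3) × (1 - 1/43)
φ(129) = 84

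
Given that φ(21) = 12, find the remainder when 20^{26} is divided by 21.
By Euler: 20^{12} ≡ 1 (mod 21) since gcd(20, 21) = 1. 26 = 2×12 + 2. So 20^{26} ≡ 20^{2} ≡ 1 (mod 21)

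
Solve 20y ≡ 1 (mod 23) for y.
15

Using Extended Euclidean Algorithm:
gcd(20, 23) = 1
Bezout coefficients: 20 × -8 + 23 × 7 = 1
So 20 × -8 ≡ 1 (mod 23)
The inverse is -8 mod 23 = 15
Verification: 20 × 15 = 300 = 13 × 23 + 1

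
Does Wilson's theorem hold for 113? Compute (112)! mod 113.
(112)! mod 113 = 112. Since this equals -1 (mod 113), Wilson confirms 113 is prime.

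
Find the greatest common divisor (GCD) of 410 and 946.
2

Using the Euclidean algorithm:
410 = 0 × 946 + 410
946 = 2 × 410 + 126
410 = 3 × 126 + 32
126 = 3 × 32 + 30
32 = 1 × 30 + 2
30 = 15 × 2 + 0

GCD(410, 946) = 2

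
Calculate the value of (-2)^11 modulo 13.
Using repeated squaring. (-2) ≡ 11 (mod 13). 11 = 8 + 2 + 1 (binary 1011). Repeated squaring mod 13: 11^1 ≡ 11; 11^2 ≡ 11² = 121 ≡ 4; 11^4 ≡ 4² = 16 ≡ 3; 11^8 ≡ 3² = 9 ≡ 9. Multiply: (-2)^11 ≡ 11^8 × 11^2 × 11^1 ≡ 9 × 4 × 11 (mod 13): 9 × 4 = 36 ≡ 10; 10 × 11 = 110 ≡ 6. So (-2)^11 ≡ 6 (mod 13).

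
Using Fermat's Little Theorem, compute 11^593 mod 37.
By Fermat: 11^{36} ≡ 1 (mod 37). 593 ≡ 17 (mod 36). So 11^{593} ≡ 11^{17} ≡ 27 (mod 37)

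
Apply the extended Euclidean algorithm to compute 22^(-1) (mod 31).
Extended GCD: 22(-7) + 31(5) = 1. So 22^(-1) ≡ 24 ≡ 24 (mod 31). Verify: 22 × 24 = 528 ≡ 1 (mod 31)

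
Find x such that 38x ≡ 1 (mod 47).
38^(-1) ≡ 26 (mod 47). Verification: 38 × 26 = 988 ≡ 1 (mod 47)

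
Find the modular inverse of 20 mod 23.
20^(-1) ≡ 15 (mod 23). Verification: 20 × 15 = 300 ≡ 1 (mod 23)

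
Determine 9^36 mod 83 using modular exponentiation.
Using repeated squaring. 36 = 32 + 4 (binary 100100). Repeated squaring mod 83: 9^1 ≡ 9; 9^2 ≡ 9² = 81 ≡ 81; 9^4 ≡ 81² = 6561 ≡ 4; 9^8 ≡ 4² = 16 ≡ 16; 9^16 ≡ 16² = 256 ≡ 7; 9^32 ≡ 7² = 49 ≡ 49. Multiply: 9^36 = 9^32 × 9^4 ≡ 49 × 4 (mod 83): 49 × 4 = 196 ≡ 30. So 9^36 ≡ 30 (mod 83).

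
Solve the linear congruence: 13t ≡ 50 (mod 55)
25

Since gcd(13, 55) = 1 divides 50, a solution exists.
Multiply both sides by the inverse of 13 mod 55:
  13^(-1) mod 55 = 17
  x ≡ 17 × 50 ≡ 850 ≡ 25 (mod 55)
Verification: 13 × 25 = 325 = 5 × 55 + 50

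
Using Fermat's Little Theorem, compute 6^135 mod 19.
By Fermat: 6^{18} ≡ 1 (mod 19). 135 = 7×18 + 9. So 6^{135} ≡ 6^{9} ≡ 1 (mod 19)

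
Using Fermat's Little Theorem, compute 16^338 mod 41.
By Fermat: 16^{40} ≡ 1 (mod 41). 338 = 8×40 + 18. So 16^{338} ≡ 16^{18} ≡ 37 (mod 41)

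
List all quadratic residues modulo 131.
QRs mod 131: {1, 3, 4, 5, 7, 9, 11, 12, 13, 15, 16, 20, 21, 25, 27, 28, 33, 34, 35, 36, 38, 39, 41, 43, 44, 45, 46, 48, 49, 52, 53, 55, 58, 59, 60, 61, 62, 63, 64, 65, 74, 75, 77, 80, 81, 84, 89, 91, 94, 99, 100, 101, 102, 105, 107, 108, 109, 112, 113, 114, 117, 121, 123, 125, 129}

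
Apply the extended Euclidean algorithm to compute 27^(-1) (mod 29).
Extended GCD: 27(14) + 29(-13) = 1. So 27^(-1) ≡ 14 ≡ 14 (mod 29). Verify: 27 × 14 = 378 ≡ 1 (mod 29)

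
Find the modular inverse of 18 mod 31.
18^(-1) ≡ 19 (mod 31). Verification: 18 × 19 = 342 ≡ 1 (mod 31)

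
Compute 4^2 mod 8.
2 = 2 (binary 10). Repeated squaring mod 8: 4^1 ≡ 4; 4^2 ≡ 4² = 16 ≡ 0. So 4^2 ≡ 0 (mod 8).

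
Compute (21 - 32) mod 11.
0

(21 - 32) = -11
-11 mod 11 = 0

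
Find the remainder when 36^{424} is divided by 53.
By Fermat: 36^{52} ≡ 1 (mod 53). 424 = 8×52 + 8. So 36^{424} ≡ 36^{8} ≡ 49 (mod 53)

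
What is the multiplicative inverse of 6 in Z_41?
7

Using Extended Euclidean Algorithm:
gcd(6, 41) = 1
Bezout coefficients: 6 × 7 + 41 × -1 = 1
So 6 × 7 ≡ 1 (mod 41)
The inverse is 7 mod 41 = 7
Verification: 6 × 7 = 42 = 1 × 41 + 1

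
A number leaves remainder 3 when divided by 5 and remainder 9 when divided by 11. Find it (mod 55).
M = 5 × 11 = 55. M₁ = 11, y₁ ≡ 1 (mod 5). M₂ = 5, y₂ ≡ 9 (mod 11). z = 3×11×1 + 9×5×9 ≡ 53 (mod 55)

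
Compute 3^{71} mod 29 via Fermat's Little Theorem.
26

By Fermat's Little Theorem, a^(p-1) ≡ 1 (mod p) for prime p and gcd(a, p) = 1
Here p = 29, so 3^28 ≡ 1 (mod 29)
We can reduce the exponent: 71 mod 28 = 15
So 3^71 ≡ 3^15 (mod 29)
Computing: 3^15 mod 29 = 26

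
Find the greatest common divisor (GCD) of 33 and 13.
1

Using the Euclidean algorithm:
33 = 2 × 13 + 7
13 = 1 × 7 + 6
7 = 1 × 6 + 1
6 = 6 × 1 + 0

GCD(33, 13) = 1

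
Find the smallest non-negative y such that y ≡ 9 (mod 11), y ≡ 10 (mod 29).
97

Using the Chinese Remainder Theorem:
M = product of moduli = 319
For equation 1: M_1 = 29, 29 ≡ 7 (mod 11), inverse of 29 mod 11 is 8 (check: 7 × 8 = 56 ≡ 1 (mod 11))
For equation 2: M_2 = 11, 11 ≡ 11 (mod 29), inverse of 11 mod 29 is 8 (check: 11 × 8 = 88 ≡ 1 (mod 29))
Combine: y ≡ Σ r_i×M_i×(M_i⁻¹ mod m_i) = 9×29×8 + 10×11×8 = 2088 + 880 = 2968
2968 mod 319 = 97
y ≡ 97 (mod 319)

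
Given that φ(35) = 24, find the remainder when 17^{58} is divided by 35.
By Euler: 17^{24} ≡ 1 (mod 35) since gcd(17, 35) = 1. 58 = 2×24 + 10. So 17^{58} ≡ 17^{10} ≡ 4 (mod 35)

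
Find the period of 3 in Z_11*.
Powers of 3 mod 11: 3^1≡3, 3^2≡9, 3^3≡5, 3^4≡4, 3^5≡1. Order = 5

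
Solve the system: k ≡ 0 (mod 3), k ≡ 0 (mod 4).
M = 3 × 4 = 12. M₁ = 4, y₁ ≡ 1 (mod 3). M₂ = 3, y₂ ≡ 3 (mod 4). k = 0×4×1 + 0×3×3 ≡ 0 (mod 12)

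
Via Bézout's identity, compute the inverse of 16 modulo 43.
Extended GCD: 16(-8) + 43(3) = 1. So 16^(-1) ≡ 35 ≡ 35 (mod 43). Verify: 16 × 35 = 560 ≡ 1 (mod 43)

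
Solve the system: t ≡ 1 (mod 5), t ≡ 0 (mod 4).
M = 5 × 4 = 20. M₁ = 4, y₁ ≡ 4 (mod 5). M₂ = 5, y₂ ≡ 1 (mod 4). t = 1×4×4 + 0×5×1 ≡ 16 (mod 20)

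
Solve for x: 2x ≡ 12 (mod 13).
6

Since gcd(2, 13) = 1 divides 12, a solution exists.
Multiply both sides by the inverse of 2 mod 13:
  2^(-1) mod 13 = 7
  x ≡ 7 × 12 ≡ 84 ≡ 6 (mod 13)
Verification: 2 × 6 = 12 = 0 × 13 + 12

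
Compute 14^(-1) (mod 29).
14^(-1) ≡ 27 (mod 29). Verification: 14 × 27 = 378 ≡ 1 (mod 29)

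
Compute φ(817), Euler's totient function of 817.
756

Prime factorization: 817 = 19 × 43
Using the formula φ(n) = n × Π(1 - 1/p) for each prime factor p:
φ(817) = 817 × (1 - 1/19) × (1 - 1/43)
φ(817) = 756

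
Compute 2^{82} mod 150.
4

Using successive squaring:
Binary expansion of 82: 1010010
Powers of 2 mod 150 (each is the square of the previous):
  2^1 ≡ 2 (mod 150)
  2^2 ≡ 2² = 4 ≡ 4 (mod 150)
  2^4 ≡ 4² = 16 ≡ 16 (mod 150)
  2^8 ≡ 16² = 256 ≡ 106 (mod 150)
  2^16 ≡ 106² = 11236 ≡ 136 (mod 150)
  2^32 ≡ 136² = 18496 ≡ 46 (mod 150)
  2^64 ≡ 46² = 2116 ≡ 16 (mod 150)
82 = 64 + 16 + 2, so 2^82 = 2^64 × 2^16 × 2^2 ≡ 16 × 136 × 4 (mod 150)
Multiplying step by step:
  16 × 136 = 2176 ≡ 76 (mod 150)
  76 × 4 = 304 ≡ 4 (mod 150)
Result: 2^82 ≡ 4 (mod 150)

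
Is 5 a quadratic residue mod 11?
By Euler's criterion: 5^{5} ≡ 1 (mod 11). Since this equals 1, 5 is a QR.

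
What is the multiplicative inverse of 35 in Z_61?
7

Using Extended Euclidean Algorithm:
gcd(35, 61) = 1
Bezout coefficients: 35 × 7 + 61 × -4 = 1
So 35 × 7 ≡ 1 (mod 61)
The inverse is 7 mod 61 = 7
Verification: 35 × 7 = 245 = 4 × 61 + 1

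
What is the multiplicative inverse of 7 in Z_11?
8

Using Extended Euclidean Algorithm:
gcd(7, 11) = 1
Bezout coefficients: 7 × -3 + 11 × 2 = 1
So 7 × -3 ≡ 1 (mod 11)
The inverse is -3 mod 11 = 8
Verification: 7 × 8 = 56 = 5 × 11 + 1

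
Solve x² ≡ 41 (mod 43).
The square roots of 41 mod 43 are 16 and 27. Verify: 16² = 256 ≡ 41 (mod 43)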